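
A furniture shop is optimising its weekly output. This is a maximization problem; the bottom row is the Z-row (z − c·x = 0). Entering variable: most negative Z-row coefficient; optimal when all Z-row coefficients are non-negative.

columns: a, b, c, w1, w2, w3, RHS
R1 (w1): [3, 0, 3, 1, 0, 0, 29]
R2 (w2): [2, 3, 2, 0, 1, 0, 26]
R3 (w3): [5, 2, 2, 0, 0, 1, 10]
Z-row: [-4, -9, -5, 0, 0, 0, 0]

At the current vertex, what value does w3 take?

w3 is basic (row 3); its value is the RHS of that row, 10.

10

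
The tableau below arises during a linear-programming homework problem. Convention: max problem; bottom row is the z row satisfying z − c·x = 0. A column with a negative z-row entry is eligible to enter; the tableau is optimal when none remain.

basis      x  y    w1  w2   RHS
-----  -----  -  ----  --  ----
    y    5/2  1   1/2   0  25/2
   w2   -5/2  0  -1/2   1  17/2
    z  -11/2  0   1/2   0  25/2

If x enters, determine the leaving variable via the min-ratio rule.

Column x entries and ratios — y: (25/2)/(5/2) = 5; w2: -5/2 ≤ 0, skip.
Smallest ratio is 5 in the row of y, so y leaves.

y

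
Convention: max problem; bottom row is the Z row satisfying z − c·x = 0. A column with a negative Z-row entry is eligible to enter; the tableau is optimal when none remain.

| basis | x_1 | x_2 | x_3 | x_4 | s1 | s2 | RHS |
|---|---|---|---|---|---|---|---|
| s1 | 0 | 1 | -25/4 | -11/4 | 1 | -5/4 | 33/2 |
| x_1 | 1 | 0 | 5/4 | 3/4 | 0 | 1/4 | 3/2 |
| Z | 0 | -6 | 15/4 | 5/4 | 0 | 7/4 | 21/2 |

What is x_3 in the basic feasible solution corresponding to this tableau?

x_3 is not in the basis, so in the current basic feasible solution x_3 = 0.

0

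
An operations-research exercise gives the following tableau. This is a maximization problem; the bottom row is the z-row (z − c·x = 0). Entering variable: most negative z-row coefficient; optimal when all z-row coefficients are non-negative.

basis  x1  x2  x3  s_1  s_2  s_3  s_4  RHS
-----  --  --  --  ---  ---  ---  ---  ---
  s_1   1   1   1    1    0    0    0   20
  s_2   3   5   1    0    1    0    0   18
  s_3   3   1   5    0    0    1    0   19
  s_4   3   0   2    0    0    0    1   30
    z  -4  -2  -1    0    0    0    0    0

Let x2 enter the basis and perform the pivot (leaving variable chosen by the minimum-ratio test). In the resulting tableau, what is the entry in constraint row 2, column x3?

Ratio test on column x2 — row 1: 20/1 = 20; row 2: 18/5 = 18/5; row 3: 19/1 = 19; row 4: entry 0 ≤ 0. Minimum is 18/5 at row 2 (s_2 leaves); pivot element 5.
Divide row 2 by 5; eliminate column x2 from the other rows.
In the new row 2, the x3 entry is the old entry divided by the pivot: 1/5 = 1/5.

1/5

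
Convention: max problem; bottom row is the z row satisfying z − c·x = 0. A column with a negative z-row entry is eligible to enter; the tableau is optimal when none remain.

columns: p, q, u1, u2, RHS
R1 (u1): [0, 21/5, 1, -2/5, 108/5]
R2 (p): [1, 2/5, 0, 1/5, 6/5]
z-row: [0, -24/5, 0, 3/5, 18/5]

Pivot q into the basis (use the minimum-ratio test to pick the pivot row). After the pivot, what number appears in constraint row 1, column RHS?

Ratio test on column q — row 1: (108/5)/(21/5) = 36/7; row 2: (6/5)/(2/5) = 3. Minimum is 3 at row 2 (p leaves); pivot element 2/5.
Divide row 2 by 2/5; eliminate column q from the other rows.
Row 1 update in column RHS: 108/5 − (21/5)·3 = 9.

9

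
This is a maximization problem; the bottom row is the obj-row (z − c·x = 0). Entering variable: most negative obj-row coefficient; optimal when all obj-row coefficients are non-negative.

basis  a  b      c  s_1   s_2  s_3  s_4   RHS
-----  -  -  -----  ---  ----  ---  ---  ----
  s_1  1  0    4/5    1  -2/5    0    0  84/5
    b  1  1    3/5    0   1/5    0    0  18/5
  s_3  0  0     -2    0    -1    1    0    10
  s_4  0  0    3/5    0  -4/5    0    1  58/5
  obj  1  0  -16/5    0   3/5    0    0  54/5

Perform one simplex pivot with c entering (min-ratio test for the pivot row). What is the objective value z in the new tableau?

30

Ratio test on column c — row 1: (84/5)/(4/5) = 21; row 2: (18/5)/(3/5) = 6; row 3: entry -2 ≤ 0; row 4: (58/5)/(3/5) = 58/3. Minimum is 6 at row 2 (b leaves); pivot element 3/5.
Pivot on row 2; the obj-row RHS becomes 54/5 − (-16/5)·6 = 30.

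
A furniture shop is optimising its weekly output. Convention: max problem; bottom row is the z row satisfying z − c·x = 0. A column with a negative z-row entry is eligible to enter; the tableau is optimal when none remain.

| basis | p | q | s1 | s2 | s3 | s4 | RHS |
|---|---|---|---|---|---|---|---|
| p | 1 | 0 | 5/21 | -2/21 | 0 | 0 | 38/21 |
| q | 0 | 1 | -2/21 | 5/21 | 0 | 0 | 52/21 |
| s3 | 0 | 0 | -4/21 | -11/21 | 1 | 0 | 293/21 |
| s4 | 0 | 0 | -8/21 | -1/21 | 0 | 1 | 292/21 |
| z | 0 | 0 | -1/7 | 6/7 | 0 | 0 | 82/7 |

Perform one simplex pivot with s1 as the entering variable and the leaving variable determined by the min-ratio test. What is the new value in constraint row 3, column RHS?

77/5

Ratio test on column s1 — row 1: (38/21)/(5/21) = 38/5; row 2: entry -2/21 ≤ 0; row 3: entry -4/21 ≤ 0; row 4: entry -8/21 ≤ 0. Minimum is 38/5 at row 1 (p leaves); pivot element 5/21.
Divide row 1 by 5/21; eliminate column s1 from the other rows.
Row 3 update in column RHS: 293/21 − (-4/21)·(38/5) = 77/5.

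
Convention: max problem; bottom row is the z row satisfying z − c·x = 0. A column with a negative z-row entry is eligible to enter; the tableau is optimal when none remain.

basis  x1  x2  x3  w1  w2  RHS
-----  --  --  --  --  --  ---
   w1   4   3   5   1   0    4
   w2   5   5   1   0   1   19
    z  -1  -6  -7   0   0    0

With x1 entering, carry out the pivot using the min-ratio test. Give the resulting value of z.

Ratio test on column x1 — row 1: 4/4 = 1; row 2: 19/5 = 19/5. Minimum is 1 at row 1 (w1 leaves); pivot element 4.
Pivot on row 1; the z-row RHS becomes 0 − (-1)·1 = 1.

1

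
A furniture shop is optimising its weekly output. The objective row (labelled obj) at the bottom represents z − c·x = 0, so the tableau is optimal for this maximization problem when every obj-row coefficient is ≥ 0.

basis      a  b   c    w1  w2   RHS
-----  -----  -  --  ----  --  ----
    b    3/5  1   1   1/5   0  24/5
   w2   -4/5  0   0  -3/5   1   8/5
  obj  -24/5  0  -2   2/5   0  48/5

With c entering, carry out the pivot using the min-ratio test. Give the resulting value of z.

Ratio test on column c — row 1: (24/5)/1 = 24/5; row 2: entry 0 ≤ 0. Minimum is 24/5 at row 1 (b leaves); pivot element 1.
Pivot on row 1; the obj-row RHS becomes 48/5 − (-2)·(24/5) = 96/5.

96/5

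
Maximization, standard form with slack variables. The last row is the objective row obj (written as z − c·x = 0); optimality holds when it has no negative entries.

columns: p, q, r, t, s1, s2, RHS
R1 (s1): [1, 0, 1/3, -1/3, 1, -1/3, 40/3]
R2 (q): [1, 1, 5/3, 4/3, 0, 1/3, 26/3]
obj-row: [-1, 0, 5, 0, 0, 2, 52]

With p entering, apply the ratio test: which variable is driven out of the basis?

q

Column p entries and ratios — s1: (40/3)/1 = 40/3; q: (26/3)/1 = 26/3.
Smallest ratio is 26/3 in the row of q, so q leaves.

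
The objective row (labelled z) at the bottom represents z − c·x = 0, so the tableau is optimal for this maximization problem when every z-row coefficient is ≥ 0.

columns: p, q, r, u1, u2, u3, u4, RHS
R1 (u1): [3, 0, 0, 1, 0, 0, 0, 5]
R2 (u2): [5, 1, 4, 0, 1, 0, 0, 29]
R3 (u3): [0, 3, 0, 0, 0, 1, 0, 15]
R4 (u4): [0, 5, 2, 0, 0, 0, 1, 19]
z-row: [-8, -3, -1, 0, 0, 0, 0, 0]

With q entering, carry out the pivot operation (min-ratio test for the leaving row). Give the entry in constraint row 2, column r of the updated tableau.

18/5

Ratio test on column q — row 1: entry 0 ≤ 0; row 2: 29/1 = 29; row 3: 15/3 = 5; row 4: 19/5 = 19/5. Minimum is 19/5 at row 4 (u4 leaves); pivot element 5.
Divide row 4 by 5; eliminate column q from the other rows.
Row 2 update in column r: 4 − 1·(2/5) = 18/5.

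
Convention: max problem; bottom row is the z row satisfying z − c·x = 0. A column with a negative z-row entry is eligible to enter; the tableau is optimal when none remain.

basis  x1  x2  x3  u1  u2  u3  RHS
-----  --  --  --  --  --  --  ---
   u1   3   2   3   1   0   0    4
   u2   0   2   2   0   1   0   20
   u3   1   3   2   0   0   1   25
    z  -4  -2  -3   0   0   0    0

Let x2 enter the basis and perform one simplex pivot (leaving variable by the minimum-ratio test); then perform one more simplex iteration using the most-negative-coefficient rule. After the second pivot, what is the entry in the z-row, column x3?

1

Ratio test on column x2 — row 1: 4/2 = 2; row 2: 20/2 = 10; row 3: 25/3 = 25/3. Minimum is 2 at row 1 (u1 leaves); pivot element 2.
Divide row 1 by 2; eliminate column x2 from the other rows.
Second iteration: most negative z-row entry is -1 in column x1, so x1 enters.
Ratio test on column x1 — row 1: 2/(3/2) = 4/3; row 2: entry -3 ≤ 0; row 3: entry -7/2 ≤ 0. Minimum is 4/3 at row 1 (x2 leaves); pivot element 3/2.
Divide row 1 by 3/2; eliminate column x1 from the other rows.
After both pivots, the entry at the z-row, column x3 is 1.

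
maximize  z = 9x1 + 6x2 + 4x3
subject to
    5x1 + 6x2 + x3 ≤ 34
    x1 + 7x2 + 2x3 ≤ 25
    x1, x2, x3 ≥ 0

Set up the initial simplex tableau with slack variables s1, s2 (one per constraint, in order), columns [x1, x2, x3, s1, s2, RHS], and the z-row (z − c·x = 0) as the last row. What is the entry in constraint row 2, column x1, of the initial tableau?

Constraint 2 has coefficient 1 on x1.

1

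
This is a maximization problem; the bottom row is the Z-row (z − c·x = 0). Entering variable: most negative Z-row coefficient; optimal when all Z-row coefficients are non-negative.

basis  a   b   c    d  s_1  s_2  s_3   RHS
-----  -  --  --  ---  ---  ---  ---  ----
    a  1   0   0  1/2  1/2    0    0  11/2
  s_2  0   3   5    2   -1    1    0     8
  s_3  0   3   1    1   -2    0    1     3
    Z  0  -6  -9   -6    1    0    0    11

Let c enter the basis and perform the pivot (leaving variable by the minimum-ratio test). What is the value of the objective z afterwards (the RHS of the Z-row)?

Ratio test on column c — row 1: entry 0 ≤ 0; row 2: 8/5 = 8/5; row 3: 3/1 = 3. Minimum is 8/5 at row 2 (s_2 leaves); pivot element 5.
Pivot on row 2; the Z-row RHS becomes 11 − (-9)·(8/5) = 127/5.

127/5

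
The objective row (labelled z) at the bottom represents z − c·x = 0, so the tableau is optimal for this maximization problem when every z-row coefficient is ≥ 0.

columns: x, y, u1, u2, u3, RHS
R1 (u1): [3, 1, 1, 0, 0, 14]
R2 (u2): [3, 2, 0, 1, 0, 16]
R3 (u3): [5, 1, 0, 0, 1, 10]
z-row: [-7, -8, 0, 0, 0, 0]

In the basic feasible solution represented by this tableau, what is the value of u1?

14

u1 is basic (row 1); its value is the RHS of that row, 14.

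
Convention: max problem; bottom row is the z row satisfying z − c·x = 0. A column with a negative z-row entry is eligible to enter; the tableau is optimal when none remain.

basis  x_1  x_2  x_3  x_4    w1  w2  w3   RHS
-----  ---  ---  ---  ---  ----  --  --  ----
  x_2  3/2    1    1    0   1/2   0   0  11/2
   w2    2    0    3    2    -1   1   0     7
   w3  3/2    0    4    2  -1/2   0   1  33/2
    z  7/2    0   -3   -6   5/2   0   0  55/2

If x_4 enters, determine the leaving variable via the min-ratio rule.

w2

Column x_4 entries and ratios — x_2: 0 ≤ 0, skip; w2: 7/2 = 7/2; w3: (33/2)/2 = 33/4.
Smallest ratio is 7/2 in the row of w2, so w2 leaves.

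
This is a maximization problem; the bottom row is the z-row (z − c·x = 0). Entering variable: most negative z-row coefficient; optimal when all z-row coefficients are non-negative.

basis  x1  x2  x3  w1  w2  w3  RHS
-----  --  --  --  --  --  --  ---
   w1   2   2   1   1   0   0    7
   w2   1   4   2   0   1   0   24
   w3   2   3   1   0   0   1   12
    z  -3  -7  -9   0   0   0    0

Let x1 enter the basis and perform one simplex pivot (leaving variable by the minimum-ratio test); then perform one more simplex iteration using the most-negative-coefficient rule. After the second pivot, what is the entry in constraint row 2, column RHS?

10

Ratio test on column x1 — row 1: 7/2 = 7/2; row 2: 24/1 = 24; row 3: 12/2 = 6. Minimum is 7/2 at row 1 (w1 leaves); pivot element 2.
Divide row 1 by 2; eliminate column x1 from the other rows.
Second iteration: most negative z-row entry is -15/2 in column x3, so x3 enters.
Ratio test on column x3 — row 1: (7/2)/(1/2) = 7; row 2: (41/2)/(3/2) = 41/3; row 3: entry 0 ≤ 0. Minimum is 7 at row 1 (x1 leaves); pivot element 1/2.
Divide row 1 by 1/2; eliminate column x3 from the other rows.
After both pivots, the entry at constraint row 2, column RHS is 10.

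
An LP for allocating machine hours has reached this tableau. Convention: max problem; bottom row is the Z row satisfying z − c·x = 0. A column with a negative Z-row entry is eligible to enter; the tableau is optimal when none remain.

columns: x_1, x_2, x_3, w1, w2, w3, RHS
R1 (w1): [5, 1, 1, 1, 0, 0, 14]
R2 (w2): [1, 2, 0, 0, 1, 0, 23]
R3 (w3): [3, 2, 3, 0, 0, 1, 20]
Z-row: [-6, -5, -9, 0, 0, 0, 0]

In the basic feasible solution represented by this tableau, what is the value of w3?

w3 is basic (row 3); its value is the RHS of that row, 20.

20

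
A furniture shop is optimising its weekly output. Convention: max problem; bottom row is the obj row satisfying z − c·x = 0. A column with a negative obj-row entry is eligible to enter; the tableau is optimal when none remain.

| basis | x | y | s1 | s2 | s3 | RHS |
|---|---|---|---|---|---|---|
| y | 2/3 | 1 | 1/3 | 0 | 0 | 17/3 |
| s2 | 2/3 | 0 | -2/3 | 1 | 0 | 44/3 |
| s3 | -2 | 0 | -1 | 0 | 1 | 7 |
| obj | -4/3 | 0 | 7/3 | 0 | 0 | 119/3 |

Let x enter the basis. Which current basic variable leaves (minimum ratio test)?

Column x entries and ratios — y: (17/3)/(2/3) = 17/2; s2: (44/3)/(2/3) = 22; s3: -2 ≤ 0, skip.
Smallest ratio is 17/2 in the row of y, so y leaves.

y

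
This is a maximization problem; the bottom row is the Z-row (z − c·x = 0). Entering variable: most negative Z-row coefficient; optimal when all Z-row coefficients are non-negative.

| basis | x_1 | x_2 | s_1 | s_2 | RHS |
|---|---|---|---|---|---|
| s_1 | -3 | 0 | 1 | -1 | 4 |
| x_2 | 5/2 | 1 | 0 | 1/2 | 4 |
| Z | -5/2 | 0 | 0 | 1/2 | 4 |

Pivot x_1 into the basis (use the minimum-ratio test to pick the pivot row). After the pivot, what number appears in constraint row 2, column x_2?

Ratio test on column x_1 — row 1: entry -3 ≤ 0; row 2: 4/(5/2) = 8/5. Minimum is 8/5 at row 2 (x_2 leaves); pivot element 5/2.
Divide row 2 by 5/2; eliminate column x_1 from the other rows.
In the new row 2, the x_2 entry is the old entry divided by the pivot: 1/(5/2) = 2/5.

2/5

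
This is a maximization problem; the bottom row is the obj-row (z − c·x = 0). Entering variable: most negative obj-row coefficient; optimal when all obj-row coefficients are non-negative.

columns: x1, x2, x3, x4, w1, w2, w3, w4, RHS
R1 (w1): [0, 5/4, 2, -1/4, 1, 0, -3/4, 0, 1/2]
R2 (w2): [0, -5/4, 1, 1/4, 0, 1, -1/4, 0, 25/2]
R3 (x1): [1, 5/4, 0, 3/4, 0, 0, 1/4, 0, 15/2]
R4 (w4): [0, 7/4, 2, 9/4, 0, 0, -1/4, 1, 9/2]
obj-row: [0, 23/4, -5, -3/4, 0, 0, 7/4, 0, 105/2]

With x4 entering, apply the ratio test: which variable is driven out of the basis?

w4

Column x4 entries and ratios — w1: -1/4 ≤ 0, skip; w2: (25/2)/(1/4) = 50; x1: (15/2)/(3/4) = 10; w4: (9/2)/(9/4) = 2.
Smallest ratio is 2 in the row of w4, so w4 leaves.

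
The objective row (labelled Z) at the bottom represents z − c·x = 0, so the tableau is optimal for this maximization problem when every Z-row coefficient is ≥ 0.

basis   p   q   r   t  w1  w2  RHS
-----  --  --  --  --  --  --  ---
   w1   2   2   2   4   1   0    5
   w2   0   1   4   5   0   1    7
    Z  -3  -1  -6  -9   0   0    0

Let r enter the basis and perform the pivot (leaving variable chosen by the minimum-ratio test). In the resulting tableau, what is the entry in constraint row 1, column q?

3/2

Ratio test on column r — row 1: 5/2 = 5/2; row 2: 7/4 = 7/4. Minimum is 7/4 at row 2 (w2 leaves); pivot element 4.
Divide row 2 by 4; eliminate column r from the other rows.
Row 1 update in column q: 2 − 2·(1/4) = 3/2.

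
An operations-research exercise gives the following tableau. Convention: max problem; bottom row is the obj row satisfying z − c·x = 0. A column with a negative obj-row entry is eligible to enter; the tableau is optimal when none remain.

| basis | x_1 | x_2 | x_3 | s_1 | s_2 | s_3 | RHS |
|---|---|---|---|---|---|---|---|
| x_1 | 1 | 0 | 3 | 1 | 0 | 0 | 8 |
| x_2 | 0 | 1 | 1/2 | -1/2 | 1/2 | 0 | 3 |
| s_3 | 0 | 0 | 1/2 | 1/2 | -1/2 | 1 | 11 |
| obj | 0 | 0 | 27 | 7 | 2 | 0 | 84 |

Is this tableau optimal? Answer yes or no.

Every obj-row coefficient is ≥ 0, so the tableau is optimal.

yes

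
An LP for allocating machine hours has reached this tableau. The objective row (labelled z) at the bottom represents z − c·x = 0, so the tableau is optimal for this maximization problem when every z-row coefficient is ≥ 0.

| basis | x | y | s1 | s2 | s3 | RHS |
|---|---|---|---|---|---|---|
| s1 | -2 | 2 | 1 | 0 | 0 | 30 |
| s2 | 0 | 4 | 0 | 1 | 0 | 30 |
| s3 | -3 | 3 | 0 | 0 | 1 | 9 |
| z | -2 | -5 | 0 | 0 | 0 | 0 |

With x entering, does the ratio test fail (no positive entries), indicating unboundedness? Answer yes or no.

yes

Every constraint-row entry in column x is ≤ 0, so increasing x is unbounded.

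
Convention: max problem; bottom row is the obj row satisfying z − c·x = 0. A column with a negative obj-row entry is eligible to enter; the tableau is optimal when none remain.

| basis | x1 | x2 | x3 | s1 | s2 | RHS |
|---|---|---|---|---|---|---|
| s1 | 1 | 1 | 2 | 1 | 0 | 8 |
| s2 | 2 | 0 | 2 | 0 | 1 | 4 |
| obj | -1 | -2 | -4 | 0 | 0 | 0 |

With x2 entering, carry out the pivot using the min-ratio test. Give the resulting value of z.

16

Ratio test on column x2 — row 1: 8/1 = 8; row 2: entry 0 ≤ 0. Minimum is 8 at row 1 (s1 leaves); pivot element 1.
Pivot on row 1; the obj-row RHS becomes 0 − (-2)·8 = 16.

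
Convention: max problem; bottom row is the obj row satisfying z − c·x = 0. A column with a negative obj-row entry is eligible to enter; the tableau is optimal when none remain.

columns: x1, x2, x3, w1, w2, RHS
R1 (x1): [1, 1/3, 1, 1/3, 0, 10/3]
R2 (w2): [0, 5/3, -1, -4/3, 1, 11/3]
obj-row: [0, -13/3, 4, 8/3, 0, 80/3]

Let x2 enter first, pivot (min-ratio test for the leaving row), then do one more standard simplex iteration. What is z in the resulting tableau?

119/3

Ratio test on column x2 — row 1: (10/3)/(1/3) = 10; row 2: (11/3)/(5/3) = 11/5. Minimum is 11/5 at row 2 (w2 leaves); pivot element 5/3.
Pivot on row 2; the obj-row RHS becomes 80/3 − (-13/3)·(11/5) = 181/5.
Next entering variable (most negative obj-row entry -4/5): w1.
Ratio test on column w1 — row 1: (13/5)/(3/5) = 13/3; row 2: entry -4/5 ≤ 0. Minimum is 13/3 at row 1 (x1 leaves); pivot element 3/5.
After the second pivot the obj-row RHS is 181/5 − (-4/5)·(13/3) = 119/3.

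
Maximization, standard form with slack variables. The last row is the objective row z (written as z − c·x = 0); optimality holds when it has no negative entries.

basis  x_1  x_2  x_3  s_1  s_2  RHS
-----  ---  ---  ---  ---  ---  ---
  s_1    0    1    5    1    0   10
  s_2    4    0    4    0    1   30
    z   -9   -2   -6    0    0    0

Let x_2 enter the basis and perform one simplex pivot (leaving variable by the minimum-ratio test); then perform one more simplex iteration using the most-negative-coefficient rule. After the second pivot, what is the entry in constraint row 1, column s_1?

1

Ratio test on column x_2 — row 1: 10/1 = 10; row 2: entry 0 ≤ 0. Minimum is 10 at row 1 (s_1 leaves); pivot element 1.
Divide row 1 by 1; eliminate column x_2 from the other rows.
Second iteration: most negative z-row entry is -9 in column x_1, so x_1 enters.
Ratio test on column x_1 — row 1: entry 0 ≤ 0; row 2: 30/4 = 15/2. Minimum is 15/2 at row 2 (s_2 leaves); pivot element 4.
Divide row 2 by 4; eliminate column x_1 from the other rows.
After both pivots, the entry at constraint row 1, column s_1 is 1.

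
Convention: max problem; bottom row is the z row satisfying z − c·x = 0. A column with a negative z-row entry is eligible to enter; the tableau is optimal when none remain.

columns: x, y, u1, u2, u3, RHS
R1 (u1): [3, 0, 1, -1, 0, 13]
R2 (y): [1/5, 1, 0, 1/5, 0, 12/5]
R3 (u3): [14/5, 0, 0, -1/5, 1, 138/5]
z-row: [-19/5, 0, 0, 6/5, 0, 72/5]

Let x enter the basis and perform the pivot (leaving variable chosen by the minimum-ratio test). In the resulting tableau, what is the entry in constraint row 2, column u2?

Ratio test on column x — row 1: 13/3 = 13/3; row 2: (12/5)/(1/5) = 12; row 3: (138/5)/(14/5) = 69/7. Minimum is 13/3 at row 1 (u1 leaves); pivot element 3.
Divide row 1 by 3; eliminate column x from the other rows.
Row 2 update in column u2: 1/5 − (1/5)·(-1/3) = 4/15.

4/15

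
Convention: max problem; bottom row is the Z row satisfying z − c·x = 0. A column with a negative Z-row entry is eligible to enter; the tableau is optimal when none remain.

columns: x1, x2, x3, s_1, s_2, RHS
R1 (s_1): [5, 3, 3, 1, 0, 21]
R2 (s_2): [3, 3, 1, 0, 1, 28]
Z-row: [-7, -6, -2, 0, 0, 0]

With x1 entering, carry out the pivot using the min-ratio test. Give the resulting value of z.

147/5

Ratio test on column x1 — row 1: 21/5 = 21/5; row 2: 28/3 = 28/3. Minimum is 21/5 at row 1 (s_1 leaves); pivot element 5.
Pivot on row 1; the Z-row RHS becomes 0 − (-7)·(21/5) = 147/5.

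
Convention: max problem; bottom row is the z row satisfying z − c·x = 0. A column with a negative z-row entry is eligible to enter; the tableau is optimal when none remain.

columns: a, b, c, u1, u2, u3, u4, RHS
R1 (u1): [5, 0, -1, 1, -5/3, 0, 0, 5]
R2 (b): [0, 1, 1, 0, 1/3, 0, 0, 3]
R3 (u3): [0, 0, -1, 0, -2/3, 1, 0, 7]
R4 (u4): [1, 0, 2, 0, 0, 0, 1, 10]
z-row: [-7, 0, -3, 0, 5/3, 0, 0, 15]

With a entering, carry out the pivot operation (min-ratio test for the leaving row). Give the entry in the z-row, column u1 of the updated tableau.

Ratio test on column a — row 1: 5/5 = 1; row 2: entry 0 ≤ 0; row 3: entry 0 ≤ 0; row 4: 10/1 = 10. Minimum is 1 at row 1 (u1 leaves); pivot element 5.
Divide row 1 by 5; eliminate column a from the other rows.
z-row update in column u1: 0 − (-7)·(1/5) = 7/5.

7/5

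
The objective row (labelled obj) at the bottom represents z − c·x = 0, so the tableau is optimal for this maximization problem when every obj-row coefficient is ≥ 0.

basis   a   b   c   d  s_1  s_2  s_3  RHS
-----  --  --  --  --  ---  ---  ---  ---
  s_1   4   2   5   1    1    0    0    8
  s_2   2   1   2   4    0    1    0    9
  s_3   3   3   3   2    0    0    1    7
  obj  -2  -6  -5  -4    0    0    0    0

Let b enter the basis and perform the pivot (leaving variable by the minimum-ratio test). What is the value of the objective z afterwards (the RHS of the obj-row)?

Ratio test on column b — row 1: 8/2 = 4; row 2: 9/1 = 9; row 3: 7/3 = 7/3. Minimum is 7/3 at row 3 (s_3 leaves); pivot element 3.
Pivot on row 3; the obj-row RHS becomes 0 − (-6)·(7/3) = 14.

14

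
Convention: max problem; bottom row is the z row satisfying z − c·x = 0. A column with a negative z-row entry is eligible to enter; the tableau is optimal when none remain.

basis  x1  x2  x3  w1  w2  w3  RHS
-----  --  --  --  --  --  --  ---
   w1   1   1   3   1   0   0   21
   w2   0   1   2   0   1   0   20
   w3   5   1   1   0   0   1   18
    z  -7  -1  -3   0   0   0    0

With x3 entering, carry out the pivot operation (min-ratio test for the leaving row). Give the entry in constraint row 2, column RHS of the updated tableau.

6

Ratio test on column x3 — row 1: 21/3 = 7; row 2: 20/2 = 10; row 3: 18/1 = 18. Minimum is 7 at row 1 (w1 leaves); pivot element 3.
Divide row 1 by 3; eliminate column x3 from the other rows.
Row 2 update in column RHS: 20 − 2·7 = 6.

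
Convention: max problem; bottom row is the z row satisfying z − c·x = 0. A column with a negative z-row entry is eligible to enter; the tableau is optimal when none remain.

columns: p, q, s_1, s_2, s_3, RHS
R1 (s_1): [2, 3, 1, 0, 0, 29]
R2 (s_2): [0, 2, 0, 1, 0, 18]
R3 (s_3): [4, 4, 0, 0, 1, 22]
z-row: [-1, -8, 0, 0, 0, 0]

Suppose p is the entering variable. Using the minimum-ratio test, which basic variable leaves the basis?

Column p entries and ratios — s_1: 29/2 = 29/2; s_2: 0 ≤ 0, skip; s_3: 22/4 = 11/2.
Smallest ratio is 11/2 in the row of s_3, so s_3 leaves.

s_3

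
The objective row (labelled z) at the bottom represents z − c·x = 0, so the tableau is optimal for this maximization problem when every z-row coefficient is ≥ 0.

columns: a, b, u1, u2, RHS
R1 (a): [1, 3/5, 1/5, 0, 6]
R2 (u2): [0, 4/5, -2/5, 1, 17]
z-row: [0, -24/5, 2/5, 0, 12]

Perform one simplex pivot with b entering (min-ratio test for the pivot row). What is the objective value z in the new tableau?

60

Ratio test on column b — row 1: 6/(3/5) = 10; row 2: 17/(4/5) = 85/4. Minimum is 10 at row 1 (a leaves); pivot element 3/5.
Pivot on row 1; the z-row RHS becomes 12 − (-24/5)·10 = 60.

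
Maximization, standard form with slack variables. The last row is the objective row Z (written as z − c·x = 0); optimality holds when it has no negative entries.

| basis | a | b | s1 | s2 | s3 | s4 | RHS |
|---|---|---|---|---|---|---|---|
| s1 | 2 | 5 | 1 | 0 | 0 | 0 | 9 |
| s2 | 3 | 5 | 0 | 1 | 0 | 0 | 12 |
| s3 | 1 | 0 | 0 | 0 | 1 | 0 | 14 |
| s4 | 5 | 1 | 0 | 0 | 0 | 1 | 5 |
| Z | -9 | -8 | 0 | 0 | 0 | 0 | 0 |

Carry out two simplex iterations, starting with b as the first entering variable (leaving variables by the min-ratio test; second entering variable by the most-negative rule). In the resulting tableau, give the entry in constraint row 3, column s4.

-5/23

Ratio test on column b — row 1: 9/5 = 9/5; row 2: 12/5 = 12/5; row 3: entry 0 ≤ 0; row 4: 5/1 = 5. Minimum is 9/5 at row 1 (s1 leaves); pivot element 5.
Divide row 1 by 5; eliminate column b from the other rows.
Second iteration: most negative Z-row entry is -29/5 in column a, so a enters.
Ratio test on column a — row 1: (9/5)/(2/5) = 9/2; row 2: 3/1 = 3; row 3: 14/1 = 14; row 4: (16/5)/(23/5) = 16/23. Minimum is 16/23 at row 4 (s4 leaves); pivot element 23/5.
Divide row 4 by 23/5; eliminate column a from the other rows.
After both pivots, the entry at constraint row 3, column s4 is -5/23.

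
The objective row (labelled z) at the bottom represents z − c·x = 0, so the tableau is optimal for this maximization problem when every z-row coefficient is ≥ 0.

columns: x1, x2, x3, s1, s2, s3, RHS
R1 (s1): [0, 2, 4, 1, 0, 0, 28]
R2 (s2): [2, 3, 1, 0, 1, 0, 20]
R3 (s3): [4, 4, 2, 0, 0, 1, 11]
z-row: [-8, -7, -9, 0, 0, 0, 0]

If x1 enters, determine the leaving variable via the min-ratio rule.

Column x1 entries and ratios — s1: 0 ≤ 0, skip; s2: 20/2 = 10; s3: 11/4 = 11/4.
Smallest ratio is 11/4 in the row of s3, so s3 leaves.

s3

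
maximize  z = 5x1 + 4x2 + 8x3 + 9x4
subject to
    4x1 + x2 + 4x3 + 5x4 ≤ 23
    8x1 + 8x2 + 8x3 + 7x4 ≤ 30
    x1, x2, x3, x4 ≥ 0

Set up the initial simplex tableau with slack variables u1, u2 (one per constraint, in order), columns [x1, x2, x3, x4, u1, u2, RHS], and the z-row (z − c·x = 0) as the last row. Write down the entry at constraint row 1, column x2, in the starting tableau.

1

Constraint 1 has coefficient 1 on x2.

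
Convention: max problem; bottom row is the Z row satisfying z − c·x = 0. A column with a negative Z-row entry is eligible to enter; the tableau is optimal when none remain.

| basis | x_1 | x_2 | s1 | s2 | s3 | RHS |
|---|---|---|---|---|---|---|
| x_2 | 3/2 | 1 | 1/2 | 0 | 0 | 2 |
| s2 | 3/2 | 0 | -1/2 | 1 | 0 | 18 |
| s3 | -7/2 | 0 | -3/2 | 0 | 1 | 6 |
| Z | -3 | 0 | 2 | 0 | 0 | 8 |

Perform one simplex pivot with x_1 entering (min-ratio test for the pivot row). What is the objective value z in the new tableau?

Ratio test on column x_1 — row 1: 2/(3/2) = 4/3; row 2: 18/(3/2) = 12; row 3: entry -7/2 ≤ 0. Minimum is 4/3 at row 1 (x_2 leaves); pivot element 3/2.
Pivot on row 1; the Z-row RHS becomes 8 − (-3)·(4/3) = 12.

12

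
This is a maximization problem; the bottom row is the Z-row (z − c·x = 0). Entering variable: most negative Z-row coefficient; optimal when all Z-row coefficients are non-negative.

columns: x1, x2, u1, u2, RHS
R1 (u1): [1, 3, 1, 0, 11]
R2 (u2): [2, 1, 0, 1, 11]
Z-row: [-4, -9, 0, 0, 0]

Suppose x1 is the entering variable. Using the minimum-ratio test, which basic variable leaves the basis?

u2

Column x1 entries and ratios — u1: 11/1 = 11; u2: 11/2 = 11/2.
Smallest ratio is 11/2 in the row of u2, so u2 leaves.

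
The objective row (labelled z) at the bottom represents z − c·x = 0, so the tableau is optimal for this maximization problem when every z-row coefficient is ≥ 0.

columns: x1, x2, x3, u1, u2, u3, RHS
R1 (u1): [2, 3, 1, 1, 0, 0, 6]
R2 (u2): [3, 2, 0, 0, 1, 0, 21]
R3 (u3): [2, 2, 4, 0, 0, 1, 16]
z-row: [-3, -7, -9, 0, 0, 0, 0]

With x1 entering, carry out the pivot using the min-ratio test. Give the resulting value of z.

Ratio test on column x1 — row 1: 6/2 = 3; row 2: 21/3 = 7; row 3: 16/2 = 8. Minimum is 3 at row 1 (u1 leaves); pivot element 2.
Pivot on row 1; the z-row RHS becomes 0 − (-3)·3 = 9.

9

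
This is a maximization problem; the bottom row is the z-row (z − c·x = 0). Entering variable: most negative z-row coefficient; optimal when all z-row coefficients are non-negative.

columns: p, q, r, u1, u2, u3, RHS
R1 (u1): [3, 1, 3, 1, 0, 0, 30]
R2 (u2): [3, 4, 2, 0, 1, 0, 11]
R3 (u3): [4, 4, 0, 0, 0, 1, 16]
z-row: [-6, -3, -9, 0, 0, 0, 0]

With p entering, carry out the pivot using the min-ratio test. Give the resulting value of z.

Ratio test on column p — row 1: 30/3 = 10; row 2: 11/3 = 11/3; row 3: 16/4 = 4. Minimum is 11/3 at row 2 (u2 leaves); pivot element 3.
Pivot on row 2; the z-row RHS becomes 0 − (-6)·(11/3) = 22.

22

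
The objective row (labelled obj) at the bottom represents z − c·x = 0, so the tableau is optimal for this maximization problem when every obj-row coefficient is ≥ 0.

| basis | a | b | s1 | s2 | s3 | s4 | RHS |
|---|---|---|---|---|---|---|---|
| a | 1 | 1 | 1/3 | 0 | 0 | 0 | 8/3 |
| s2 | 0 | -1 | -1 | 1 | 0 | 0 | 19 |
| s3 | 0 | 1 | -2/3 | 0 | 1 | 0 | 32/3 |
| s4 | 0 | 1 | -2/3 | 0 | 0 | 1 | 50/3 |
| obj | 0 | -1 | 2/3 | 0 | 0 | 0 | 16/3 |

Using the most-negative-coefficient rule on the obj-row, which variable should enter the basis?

b

Negative obj-row entries: b: -1.
The most negative is -1 in column b, so b enters.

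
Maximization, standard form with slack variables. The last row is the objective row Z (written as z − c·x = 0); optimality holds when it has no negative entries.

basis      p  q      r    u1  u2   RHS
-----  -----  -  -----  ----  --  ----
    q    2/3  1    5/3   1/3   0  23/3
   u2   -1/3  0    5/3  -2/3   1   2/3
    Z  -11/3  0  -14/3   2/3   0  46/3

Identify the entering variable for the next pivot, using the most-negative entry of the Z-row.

r

Negative Z-row entries: p: -11/3, r: -14/3.
The most negative is -14/3 in column r, so r enters.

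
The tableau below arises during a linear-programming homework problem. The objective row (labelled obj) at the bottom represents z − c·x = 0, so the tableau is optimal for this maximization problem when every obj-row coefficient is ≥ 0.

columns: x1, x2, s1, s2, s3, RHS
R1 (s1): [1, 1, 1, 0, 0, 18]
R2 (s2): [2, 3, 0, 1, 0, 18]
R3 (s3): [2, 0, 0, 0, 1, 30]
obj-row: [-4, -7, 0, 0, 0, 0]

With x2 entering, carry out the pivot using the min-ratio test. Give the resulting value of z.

42

Ratio test on column x2 — row 1: 18/1 = 18; row 2: 18/3 = 6; row 3: entry 0 ≤ 0. Minimum is 6 at row 2 (s2 leaves); pivot element 3.
Pivot on row 2; the obj-row RHS becomes 0 − (-7)·6 = 42.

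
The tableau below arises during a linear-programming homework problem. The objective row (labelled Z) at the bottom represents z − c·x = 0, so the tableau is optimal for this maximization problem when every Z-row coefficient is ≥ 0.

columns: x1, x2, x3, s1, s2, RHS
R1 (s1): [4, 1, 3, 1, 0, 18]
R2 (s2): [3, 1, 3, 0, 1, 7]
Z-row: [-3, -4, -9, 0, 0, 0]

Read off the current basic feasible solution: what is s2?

s2 is basic (row 2); its value is the RHS of that row, 7.

7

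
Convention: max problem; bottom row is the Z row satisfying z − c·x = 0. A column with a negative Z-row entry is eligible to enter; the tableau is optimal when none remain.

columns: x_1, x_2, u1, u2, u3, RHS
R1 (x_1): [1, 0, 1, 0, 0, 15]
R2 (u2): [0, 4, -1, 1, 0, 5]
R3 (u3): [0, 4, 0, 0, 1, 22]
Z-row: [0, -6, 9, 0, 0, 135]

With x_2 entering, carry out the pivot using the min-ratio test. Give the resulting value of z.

285/2

Ratio test on column x_2 — row 1: entry 0 ≤ 0; row 2: 5/4 = 5/4; row 3: 22/4 = 11/2. Minimum is 5/4 at row 2 (u2 leaves); pivot element 4.
Pivot on row 2; the Z-row RHS becomes 135 − (-6)·(5/4) = 285/2.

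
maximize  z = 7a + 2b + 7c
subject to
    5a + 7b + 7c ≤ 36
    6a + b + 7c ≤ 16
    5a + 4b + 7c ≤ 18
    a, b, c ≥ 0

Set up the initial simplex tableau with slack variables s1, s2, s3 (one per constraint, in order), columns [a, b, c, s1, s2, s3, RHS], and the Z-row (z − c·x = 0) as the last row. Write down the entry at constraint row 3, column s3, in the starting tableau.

1

Slack s3 belongs to constraint 3; its column is the unit vector e_3, so the entry in row 3 is 1.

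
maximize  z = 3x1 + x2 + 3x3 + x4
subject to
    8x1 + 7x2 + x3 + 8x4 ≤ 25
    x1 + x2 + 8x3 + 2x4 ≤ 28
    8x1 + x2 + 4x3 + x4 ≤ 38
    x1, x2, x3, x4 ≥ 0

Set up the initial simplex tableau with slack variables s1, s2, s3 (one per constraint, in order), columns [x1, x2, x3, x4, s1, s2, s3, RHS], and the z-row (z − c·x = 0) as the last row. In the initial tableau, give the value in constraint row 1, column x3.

1

Constraint 1 has coefficient 1 on x3.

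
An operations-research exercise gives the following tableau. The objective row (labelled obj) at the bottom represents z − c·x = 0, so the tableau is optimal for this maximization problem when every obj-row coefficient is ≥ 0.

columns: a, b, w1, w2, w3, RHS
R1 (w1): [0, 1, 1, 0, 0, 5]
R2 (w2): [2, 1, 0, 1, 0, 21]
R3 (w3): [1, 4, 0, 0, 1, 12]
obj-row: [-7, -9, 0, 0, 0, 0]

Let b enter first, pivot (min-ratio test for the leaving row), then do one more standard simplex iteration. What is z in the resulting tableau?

Ratio test on column b — row 1: 5/1 = 5; row 2: 21/1 = 21; row 3: 12/4 = 3. Minimum is 3 at row 3 (w3 leaves); pivot element 4.
Pivot on row 3; the obj-row RHS becomes 0 − (-9)·3 = 27.
Next entering variable (most negative obj-row entry -19/4): a.
Ratio test on column a — row 1: entry -1/4 ≤ 0; row 2: 18/(7/4) = 72/7; row 3: 3/(1/4) = 12. Minimum is 72/7 at row 2 (w2 leaves); pivot element 7/4.
After the second pivot the obj-row RHS is 27 − (-19/4)·(72/7) = 531/7.

531/7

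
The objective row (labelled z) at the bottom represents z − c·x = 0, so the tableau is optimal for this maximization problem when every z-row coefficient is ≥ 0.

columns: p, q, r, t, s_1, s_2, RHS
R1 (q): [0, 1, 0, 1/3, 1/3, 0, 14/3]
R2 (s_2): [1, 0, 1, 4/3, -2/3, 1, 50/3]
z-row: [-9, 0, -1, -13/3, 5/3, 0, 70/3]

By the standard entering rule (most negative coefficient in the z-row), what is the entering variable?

p

Negative z-row entries: p: -9, r: -1, t: -13/3.
The most negative is -9 in column p, so p enters.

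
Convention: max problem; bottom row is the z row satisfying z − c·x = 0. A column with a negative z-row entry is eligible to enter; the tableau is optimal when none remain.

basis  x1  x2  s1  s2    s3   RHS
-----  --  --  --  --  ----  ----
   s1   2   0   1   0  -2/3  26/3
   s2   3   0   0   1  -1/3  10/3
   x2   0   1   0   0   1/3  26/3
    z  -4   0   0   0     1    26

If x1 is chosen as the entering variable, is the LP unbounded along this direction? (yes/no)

Column x1 has positive entries in row(s) 1, 2, so the ratio test bounds it — not unbounded.

no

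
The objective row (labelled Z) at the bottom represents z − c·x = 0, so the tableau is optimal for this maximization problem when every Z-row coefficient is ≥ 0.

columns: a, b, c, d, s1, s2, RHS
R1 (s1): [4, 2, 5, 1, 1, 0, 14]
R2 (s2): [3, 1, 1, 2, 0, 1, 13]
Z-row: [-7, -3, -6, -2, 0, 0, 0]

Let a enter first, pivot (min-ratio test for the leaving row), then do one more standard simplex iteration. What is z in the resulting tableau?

25

Ratio test on column a — row 1: 14/4 = 7/2; row 2: 13/3 = 13/3. Minimum is 7/2 at row 1 (s1 leaves); pivot element 4.
Pivot on row 1; the Z-row RHS becomes 0 − (-7)·(7/2) = 49/2.
Next entering variable (most negative Z-row entry -1/4): d.
Ratio test on column d — row 1: (7/2)/(1/4) = 14; row 2: (5/2)/(5/4) = 2. Minimum is 2 at row 2 (s2 leaves); pivot element 5/4.
After the second pivot the Z-row RHS is 49/2 − (-1/4)·2 = 25.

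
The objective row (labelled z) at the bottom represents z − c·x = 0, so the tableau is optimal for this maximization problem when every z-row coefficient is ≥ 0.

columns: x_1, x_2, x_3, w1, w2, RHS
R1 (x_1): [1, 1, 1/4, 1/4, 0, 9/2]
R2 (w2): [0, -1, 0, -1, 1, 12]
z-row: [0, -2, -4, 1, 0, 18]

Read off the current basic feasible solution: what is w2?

12

w2 is basic (row 2); its value is the RHS of that row, 12.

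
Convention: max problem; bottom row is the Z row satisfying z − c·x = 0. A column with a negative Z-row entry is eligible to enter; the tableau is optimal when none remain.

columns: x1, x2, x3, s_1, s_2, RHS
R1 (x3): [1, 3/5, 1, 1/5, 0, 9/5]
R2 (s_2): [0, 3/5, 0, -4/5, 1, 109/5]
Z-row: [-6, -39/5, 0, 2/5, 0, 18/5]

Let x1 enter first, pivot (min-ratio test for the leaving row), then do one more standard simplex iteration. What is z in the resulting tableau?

27

Ratio test on column x1 — row 1: (9/5)/1 = 9/5; row 2: entry 0 ≤ 0. Minimum is 9/5 at row 1 (x3 leaves); pivot element 1.
Pivot on row 1; the Z-row RHS becomes 18/5 − (-6)·(9/5) = 72/5.
Next entering variable (most negative Z-row entry -21/5): x2.
Ratio test on column x2 — row 1: (9/5)/(3/5) = 3; row 2: (109/5)/(3/5) = 109/3. Minimum is 3 at row 1 (x1 leaves); pivot element 3/5.
After the second pivot the Z-row RHS is 72/5 − (-21/5)·3 = 27.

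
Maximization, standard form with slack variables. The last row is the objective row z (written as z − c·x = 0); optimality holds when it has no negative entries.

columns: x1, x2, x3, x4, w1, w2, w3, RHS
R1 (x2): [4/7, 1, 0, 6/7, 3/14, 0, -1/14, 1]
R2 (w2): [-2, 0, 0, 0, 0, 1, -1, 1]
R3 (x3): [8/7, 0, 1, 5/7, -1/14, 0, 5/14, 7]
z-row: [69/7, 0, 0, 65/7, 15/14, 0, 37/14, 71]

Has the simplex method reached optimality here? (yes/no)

Every z-row coefficient is ≥ 0, so the tableau is optimal.

yes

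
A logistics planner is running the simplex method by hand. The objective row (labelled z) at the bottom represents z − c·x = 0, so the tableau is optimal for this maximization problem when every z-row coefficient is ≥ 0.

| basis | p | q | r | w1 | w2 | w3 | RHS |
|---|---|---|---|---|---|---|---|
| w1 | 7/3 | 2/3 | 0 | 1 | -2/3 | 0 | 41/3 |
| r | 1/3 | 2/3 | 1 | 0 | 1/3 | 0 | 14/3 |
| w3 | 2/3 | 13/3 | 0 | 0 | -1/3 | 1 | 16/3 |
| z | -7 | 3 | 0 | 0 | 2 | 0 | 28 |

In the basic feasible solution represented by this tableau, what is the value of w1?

w1 is basic (row 1); its value is the RHS of that row, 41/3.

41/3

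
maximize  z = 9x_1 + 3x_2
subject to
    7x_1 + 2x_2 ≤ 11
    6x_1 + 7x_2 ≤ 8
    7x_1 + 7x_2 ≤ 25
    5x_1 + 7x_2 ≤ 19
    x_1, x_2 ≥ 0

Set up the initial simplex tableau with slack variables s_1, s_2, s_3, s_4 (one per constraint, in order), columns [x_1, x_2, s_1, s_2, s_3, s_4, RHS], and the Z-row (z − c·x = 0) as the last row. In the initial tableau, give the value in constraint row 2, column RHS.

The RHS of constraint 2 is b_2 = 8.

8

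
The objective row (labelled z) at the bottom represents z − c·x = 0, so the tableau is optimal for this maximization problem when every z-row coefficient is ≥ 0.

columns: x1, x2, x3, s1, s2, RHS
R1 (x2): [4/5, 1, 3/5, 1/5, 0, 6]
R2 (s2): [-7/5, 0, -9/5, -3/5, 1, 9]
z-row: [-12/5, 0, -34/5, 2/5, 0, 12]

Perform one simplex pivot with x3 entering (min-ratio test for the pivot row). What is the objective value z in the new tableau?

Ratio test on column x3 — row 1: 6/(3/5) = 10; row 2: entry -9/5 ≤ 0. Minimum is 10 at row 1 (x2 leaves); pivot element 3/5.
Pivot on row 1; the z-row RHS becomes 12 − (-34/5)·10 = 80.

80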